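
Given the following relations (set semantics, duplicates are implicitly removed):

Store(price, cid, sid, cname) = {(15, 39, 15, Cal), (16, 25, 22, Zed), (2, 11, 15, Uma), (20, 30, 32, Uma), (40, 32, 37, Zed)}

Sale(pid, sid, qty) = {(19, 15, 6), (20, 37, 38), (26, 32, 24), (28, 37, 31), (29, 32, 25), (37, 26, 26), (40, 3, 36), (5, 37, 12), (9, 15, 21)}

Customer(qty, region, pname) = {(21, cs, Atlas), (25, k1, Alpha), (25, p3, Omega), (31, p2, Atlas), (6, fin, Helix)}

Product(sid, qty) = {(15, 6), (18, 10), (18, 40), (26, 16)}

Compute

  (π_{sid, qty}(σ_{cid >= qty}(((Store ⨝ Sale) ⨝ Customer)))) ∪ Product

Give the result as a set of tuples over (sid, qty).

{(15, 21), (15, 6), (18, 10), (18, 40), (26, 16), (32, 25), (37, 31)}

Store ⋈ Sale (natural join on sid): {(15, 39, 15, Cal, 19, 6), (15, 39, 15, Cal, 9, 21), (2, 11, 15, Uma, 19, 6), (2, 11, 15, Uma, 9, 21), (20, 30, 32, Uma, 26, 24), (20, 30, 32, Uma, 29, 25), (40, 32, 37, Zed, 20, 38), (40, 32, 37, Zed, 28, 31), (40, 32, 37, Zed, 5, 12)}
(Store ⨝ Sale) ⋈ Customer (natural join on qty): {(15, 39, 15, Cal, 19, 6, fin, Helix), (15, 39, 15, Cal, 9, 21, cs, Atlas), (2, 11, 15, Uma, 19, 6, fin, Helix), (2, 11, 15, Uma, 9, 21, cs, Atlas), (20, 30, 32, Uma, 29, 25, k1, Alpha), (20, 30, 32, Uma, 29, 25, p3, Omega), (40, 32, 37, Zed, 28, 31, p2, Atlas)}
Apply σ_{cid >= qty}; surviving tuples: {(15, 39, 15, Cal, 19, 6, fin, Helix), (15, 39, 15, Cal, 9, 21, cs, Atlas), (2, 11, 15, Uma, 19, 6, fin, Helix), (20, 30, 32, Uma, 29, 25, k1, Alpha), (20, 30, 32, Uma, 29, 25, p3, Omega), (40, 32, 37, Zed, 28, 31, p2, Atlas)}
π[sid, qty]: project onto (sid, qty) (2 duplicate(s) eliminated) → {(15, 21), (15, 6), (32, 25), (37, 31)}
Union: {(15, 21), (15, 6), (32, 25), (37, 31)} with {(15, 6), (18, 10), (18, 40), (26, 16)} → {(15, 21), (15, 6), (18, 10), (18, 40), (26, 16), (32, 25), (37, 31)}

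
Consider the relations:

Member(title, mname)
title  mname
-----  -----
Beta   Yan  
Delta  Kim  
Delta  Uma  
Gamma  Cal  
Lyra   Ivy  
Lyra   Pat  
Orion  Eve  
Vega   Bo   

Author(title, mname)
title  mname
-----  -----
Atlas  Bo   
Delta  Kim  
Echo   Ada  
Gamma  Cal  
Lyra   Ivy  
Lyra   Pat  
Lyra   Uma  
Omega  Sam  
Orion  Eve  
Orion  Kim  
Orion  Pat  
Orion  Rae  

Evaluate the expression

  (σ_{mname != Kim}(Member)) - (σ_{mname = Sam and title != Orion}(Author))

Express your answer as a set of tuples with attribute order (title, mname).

{(Beta, Yan), (Delta, Uma), (Gamma, Cal), (Lyra, Ivy), (Lyra, Pat), (Orion, Eve), (Vega, Bo)}

Apply σ_{mname != Kim}; surviving tuples: {(Beta, Yan), (Delta, Uma), (Gamma, Cal), (Lyra, Ivy), (Lyra, Pat), (Orion, Eve), (Vega, Bo)}
Apply σ_{mname = Sam and title != Orion}; surviving tuples: {(Omega, Sam)}
Taking the difference: {(Beta, Yan), (Delta, Uma), (Gamma, Cal), (Lyra, Ivy), (Lyra, Pat), (Orion, Eve), (Vega, Bo)}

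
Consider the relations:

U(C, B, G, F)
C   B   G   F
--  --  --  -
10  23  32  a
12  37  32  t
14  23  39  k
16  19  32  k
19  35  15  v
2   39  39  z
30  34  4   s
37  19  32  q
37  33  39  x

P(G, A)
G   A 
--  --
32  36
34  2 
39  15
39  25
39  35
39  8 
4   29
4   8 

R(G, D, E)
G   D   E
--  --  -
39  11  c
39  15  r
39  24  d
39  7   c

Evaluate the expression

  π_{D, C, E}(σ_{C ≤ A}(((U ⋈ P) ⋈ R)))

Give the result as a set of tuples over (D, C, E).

U ⋈ P (natural join on G): {(10, 23, 32, a, 36), (12, 37, 32, t, 36), (14, 23, 39, k, 15), (14, 23, 39, k, 25), (14, 23, 39, k, 35), (14, 23, 39, k, 8), (16, 19, 32, k, 36), (2, 39, 39, z, 15), (2, 39, 39, z, 25), (2, 39, 39, z, 35), (2, 39, 39, z, 8), (30, 34, 4, s, 29), (30, 34, 4, s, 8), (37, 19, 32, q, 36), (37, 33, 39, x, 15), (37, 33, 39, x, 25), (37, 33, 39, x, 35), (37, 33, 39, x, 8)}
(U ⋈ P) ⋈ R (natural join on G): {(14, 23, 39, k, 15, 11, c), (14, 23, 39, k, 15, 15, r), (14, 23, 39, k, 15, 24, d), (14, 23, 39, k, 15, 7, c), (14, 23, 39, k, 25, 11, c), (14, 23, 39, k, 25, 15, r), (14, 23, 39, k, 25, 24, d), (14, 23, 39, k, 25, 7, c), (14, 23, 39, k, 35, 11, c), (14, 23, 39, k, 35, 15, r), (14, 23, 39, k, 35, 24, d), (14, 23, 39, k, 35, 7, c), (14, 23, 39, k, 8, 11, c), (14, 23, 39, k, 8, 15, r), (14, 23, 39, k, 8, 24, d), (14, 23, 39, k, 8, 7, c), (2, 39, 39, z, 15, 11, c), (2, 39, 39, z, 15, 15, r), (2, 39, 39, z, 15, 24, d), (2, 39, 39, z, 15, 7, c), (2, 39, 39, z, 25, 11, c), (2, 39, 39, z, 25, 15, r), (2, 39, 39, z, 25, 24, d), (2, 39, 39, z, 25, 7, c), (2, 39, 39, z, 35, 11, c), (2, 39, 39, z, 35, 15, r), (2, 39, 39, z, 35, 24, d), (2, 39, 39, z, 35, 7, c), (2, 39, 39, z, 8, 11, c), (2, 39, 39, z, 8, 15, r), (2, 39, 39, z, 8, 24, d), (2, 39, 39, z, 8, 7, c), (37, 33, 39, x, 15, 11, c), (37, 33, 39, x, 15, 15, r), (37, 33, 39, x, 15, 24, d), (37, 33, 39, x, 15, 7, c), (37, 33, 39, x, 25, 11, c), (37, 33, 39, x, 25, 15, r), (37, 33, 39, x, 25, 24, d), (37, 33, 39, x, 25, 7, c), (37, 33, 39, x, 35, 11, c), (37, 33, 39, x, 35, 15, r), (37, 33, 39, x, 35, 24, d), (37, 33, 39, x, 35, 7, c), (37, 33, 39, x, 8, 11, c), (37, 33, 39, x, 8, 15, r), (37, 33, 39, x, 8, 24, d), (37, 33, 39, x, 8, 7, c)}
σ[C ≤ A]: keep tuples satisfying C ≤ A → {(14, 23, 39, k, 15, 11, c), (14, 23, 39, k, 15, 15, r), (14, 23, 39, k, 15, 24, d), (14, 23, 39, k, 15, 7, c), (14, 23, 39, k, 25, 11, c), (14, 23, 39, k, 25, 15, r), (14, 23, 39, k, 25, 24, d), (14, 23, 39, k, 25, 7, c), (14, 23, 39, k, 35, 11, c), (14, 23, 39, k, 35, 15, r), (14, 23, 39, k, 35, 24, d), (14, 23, 39, k, 35, 7, c), (2, 39, 39, z, 15, 11, c), (2, 39, 39, z, 15, 15, r), (2, 39, 39, z, 15, 24, d), (2, 39, 39, z, 15, 7, c), (2, 39, 39, z, 25, 11, c), (2, 39, 39, z, 25, 15, r), (2, 39, 39, z, 25, 24, d), (2, 39, 39, z, 25, 7, c), (2, 39, 39, z, 35, 11, c), (2, 39, 39, z, 35, 15, r), (2, 39, 39, z, 35, 24, d), (2, 39, 39, z, 35, 7, c), (2, 39, 39, z, 8, 11, c), (2, 39, 39, z, 8, 15, r), (2, 39, 39, z, 8, 24, d), (2, 39, 39, z, 8, 7, c)}
Keep only column(s) D, C, E (20 duplicate(s) eliminated): {(11, 14, c), (11, 2, c), (15, 14, r), (15, 2, r), (24, 14, d), (24, 2, d), (7, 14, c), (7, 2, c)}

{(11, 14, c), (11, 2, c), (15, 14, r), (15, 2, r), (24, 14, d), (24, 2, d), (7, 14, c), (7, 2, c)}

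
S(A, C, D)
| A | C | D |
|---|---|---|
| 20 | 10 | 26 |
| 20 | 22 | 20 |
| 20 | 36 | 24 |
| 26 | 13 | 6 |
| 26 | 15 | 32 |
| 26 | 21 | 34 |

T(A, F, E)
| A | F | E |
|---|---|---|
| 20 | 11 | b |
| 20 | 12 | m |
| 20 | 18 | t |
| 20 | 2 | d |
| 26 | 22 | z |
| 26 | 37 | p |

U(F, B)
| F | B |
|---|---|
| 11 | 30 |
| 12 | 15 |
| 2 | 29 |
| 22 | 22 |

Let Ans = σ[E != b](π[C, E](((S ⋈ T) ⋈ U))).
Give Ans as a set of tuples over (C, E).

S ⋈ T (natural join on A): {(20, 10, 26, 11, b), (20, 10, 26, 12, m), (20, 10, 26, 18, t), (20, 10, 26, 2, d), (20, 22, 20, 11, b), (20, 22, 20, 12, m), (20, 22, 20, 18, t), (20, 22, 20, 2, d), (20, 36, 24, 11, b), (20, 36, 24, 12, m), (20, 36, 24, 18, t), (20, 36, 24, 2, d), (26, 13, 6, 22, z), (26, 13, 6, 37, p), (26, 15, 32, 22, z), (26, 15, 32, 37, p), (26, 21, 34, 22, z), (26, 21, 34, 37, p)}
(S ⋈ T) ⋈ U (natural join on F): {(20, 10, 26, 11, b, 30), (20, 10, 26, 12, m, 15), (20, 10, 26, 2, d, 29), (20, 22, 20, 11, b, 30), (20, 22, 20, 12, m, 15), (20, 22, 20, 2, d, 29), (20, 36, 24, 11, b, 30), (20, 36, 24, 12, m, 15), (20, 36, 24, 2, d, 29), (26, 13, 6, 22, z, 22), (26, 15, 32, 22, z, 22), (26, 21, 34, 22, z, 22)}
Projecting to C, E: {(10, b), (10, d), (10, m), (13, z), (15, z), (21, z), (22, b), (22, d), (22, m), (36, b), (36, d), (36, m)}
σ[E != b]: keep tuples satisfying E != b → {(10, d), (10, m), (13, z), (15, z), (21, z), (22, d), (22, m), (36, d), (36, m)}

{(10, d), (10, m), (13, z), (15, z), (21, z), (22, d), (22, m), (36, d), (36, m)}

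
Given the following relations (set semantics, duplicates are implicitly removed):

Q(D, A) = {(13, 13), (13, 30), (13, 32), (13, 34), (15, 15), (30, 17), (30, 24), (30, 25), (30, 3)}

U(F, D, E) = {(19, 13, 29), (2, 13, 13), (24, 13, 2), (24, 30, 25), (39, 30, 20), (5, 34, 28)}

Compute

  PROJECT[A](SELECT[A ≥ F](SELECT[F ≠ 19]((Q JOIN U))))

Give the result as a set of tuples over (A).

{13, 24, 25, 30, 32, 34}

Natural join on D: {(13, 13, 19, 29), (13, 13, 2, 13), (13, 13, 24, 2), (13, 30, 19, 29), (13, 30, 2, 13), (13, 30, 24, 2), (13, 32, 19, 29), (13, 32, 2, 13), (13, 32, 24, 2), (13, 34, 19, 29), (13, 34, 2, 13), (13, 34, 24, 2), (30, 17, 24, 25), (30, 17, 39, 20), (30, 24, 24, 25), (30, 24, 39, 20), (30, 25, 24, 25), (30, 25, 39, 20), (30, 3, 24, 25), (30, 3, 39, 20)}
Apply σ_{F ≠ 19}; surviving tuples: {(13, 13, 2, 13), (13, 13, 24, 2), (13, 30, 2, 13), (13, 30, 24, 2), (13, 32, 2, 13), (13, 32, 24, 2), (13, 34, 2, 13), (13, 34, 24, 2), (30, 17, 24, 25), (30, 17, 39, 20), (30, 24, 24, 25), (30, 24, 39, 20), (30, 25, 24, 25), (30, 25, 39, 20), (30, 3, 24, 25), (30, 3, 39, 20)}
Apply σ_{A ≥ F}; surviving tuples: {(13, 13, 2, 13), (13, 30, 2, 13), (13, 30, 24, 2), (13, 32, 2, 13), (13, 32, 24, 2), (13, 34, 2, 13), (13, 34, 24, 2), (30, 24, 24, 25), (30, 25, 24, 25)}
Keep only column(s) A (3 duplicate(s) eliminated): {13, 24, 25, 30, 32, 34}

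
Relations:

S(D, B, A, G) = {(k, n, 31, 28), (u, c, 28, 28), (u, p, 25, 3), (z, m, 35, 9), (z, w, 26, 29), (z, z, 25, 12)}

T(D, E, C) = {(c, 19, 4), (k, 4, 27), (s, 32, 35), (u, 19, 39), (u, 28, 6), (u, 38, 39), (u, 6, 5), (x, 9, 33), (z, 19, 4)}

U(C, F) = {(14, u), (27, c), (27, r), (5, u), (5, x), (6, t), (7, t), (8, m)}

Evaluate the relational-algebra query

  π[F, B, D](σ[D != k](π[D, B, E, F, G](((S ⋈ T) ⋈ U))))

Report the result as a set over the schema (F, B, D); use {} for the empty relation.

{(t, c, u), (t, p, u), (u, c, u), (u, p, u), (x, c, u), (x, p, u)}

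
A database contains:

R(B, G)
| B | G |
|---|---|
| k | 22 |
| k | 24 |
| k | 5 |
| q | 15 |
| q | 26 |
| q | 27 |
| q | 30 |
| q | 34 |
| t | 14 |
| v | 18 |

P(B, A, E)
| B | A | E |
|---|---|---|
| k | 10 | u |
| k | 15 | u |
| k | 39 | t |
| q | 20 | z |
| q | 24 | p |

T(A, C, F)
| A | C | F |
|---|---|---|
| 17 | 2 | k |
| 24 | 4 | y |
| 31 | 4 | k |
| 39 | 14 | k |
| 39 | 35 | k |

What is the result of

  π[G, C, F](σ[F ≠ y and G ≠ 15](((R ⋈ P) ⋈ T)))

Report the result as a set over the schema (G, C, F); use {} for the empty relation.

{(22, 14, k), (22, 35, k), (24, 14, k), (24, 35, k), (5, 14, k), (5, 35, k)}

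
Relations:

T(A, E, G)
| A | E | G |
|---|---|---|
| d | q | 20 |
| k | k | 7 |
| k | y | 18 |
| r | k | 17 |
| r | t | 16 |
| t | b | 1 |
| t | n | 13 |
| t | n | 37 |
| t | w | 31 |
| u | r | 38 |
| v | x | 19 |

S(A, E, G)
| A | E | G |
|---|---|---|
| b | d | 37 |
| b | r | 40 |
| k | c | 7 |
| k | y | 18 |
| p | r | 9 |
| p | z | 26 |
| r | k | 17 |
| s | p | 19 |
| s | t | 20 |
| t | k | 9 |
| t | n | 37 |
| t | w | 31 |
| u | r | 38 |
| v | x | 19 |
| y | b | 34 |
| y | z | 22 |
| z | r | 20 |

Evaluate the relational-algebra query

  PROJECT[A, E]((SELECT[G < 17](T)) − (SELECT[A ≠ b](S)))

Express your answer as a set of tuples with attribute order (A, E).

{(k, k), (r, t), (t, b), (t, n)}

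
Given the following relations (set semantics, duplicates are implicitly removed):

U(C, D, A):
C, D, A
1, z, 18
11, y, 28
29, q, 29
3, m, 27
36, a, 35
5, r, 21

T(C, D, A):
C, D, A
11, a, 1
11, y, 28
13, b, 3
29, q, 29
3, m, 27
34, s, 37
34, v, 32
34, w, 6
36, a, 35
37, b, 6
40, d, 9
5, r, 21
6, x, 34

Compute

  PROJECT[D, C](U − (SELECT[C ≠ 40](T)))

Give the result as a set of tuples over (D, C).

{(z, 1)}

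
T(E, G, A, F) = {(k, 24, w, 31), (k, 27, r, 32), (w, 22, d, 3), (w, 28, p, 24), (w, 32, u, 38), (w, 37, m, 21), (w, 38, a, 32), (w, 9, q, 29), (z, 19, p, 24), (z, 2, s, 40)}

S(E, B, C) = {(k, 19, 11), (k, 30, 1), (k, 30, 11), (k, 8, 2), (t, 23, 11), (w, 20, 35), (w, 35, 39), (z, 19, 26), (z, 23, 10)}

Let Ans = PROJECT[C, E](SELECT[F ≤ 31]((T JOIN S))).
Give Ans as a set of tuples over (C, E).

{(1, k), (10, z), (11, k), (2, k), (26, z), (35, w), (39, w)}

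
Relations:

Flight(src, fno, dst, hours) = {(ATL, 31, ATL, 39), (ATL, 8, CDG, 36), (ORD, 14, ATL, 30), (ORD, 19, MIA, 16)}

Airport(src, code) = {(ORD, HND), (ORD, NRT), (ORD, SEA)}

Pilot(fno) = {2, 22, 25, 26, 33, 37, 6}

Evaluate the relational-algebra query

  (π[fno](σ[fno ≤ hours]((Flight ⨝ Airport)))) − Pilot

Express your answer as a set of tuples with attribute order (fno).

{14}

Natural join on src: {(ORD, 14, ATL, 30, HND), (ORD, 14, ATL, 30, NRT), (ORD, 14, ATL, 30, SEA), (ORD, 19, MIA, 16, HND), (ORD, 19, MIA, 16, NRT), (ORD, 19, MIA, 16, SEA)}
Selection fno ≤ hours: {(ORD, 14, ATL, 30, HND), (ORD, 14, ATL, 30, NRT), (ORD, 14, ATL, 30, SEA)}
π[fno]: project onto (fno) (2 duplicate(s) eliminated) → {14}
Difference: {14} with {2, 22, 25, 26, 33, 37, 6} → {14}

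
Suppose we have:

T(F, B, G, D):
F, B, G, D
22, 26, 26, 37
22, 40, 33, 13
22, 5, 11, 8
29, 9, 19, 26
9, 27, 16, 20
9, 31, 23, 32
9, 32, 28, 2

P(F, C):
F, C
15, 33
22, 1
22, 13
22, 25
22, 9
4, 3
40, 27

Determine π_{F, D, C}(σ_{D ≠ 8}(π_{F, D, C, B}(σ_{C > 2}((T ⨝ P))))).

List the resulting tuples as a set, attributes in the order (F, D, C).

Natural join on F: {(22, 26, 26, 37, 1), (22, 26, 26, 37, 13), (22, 26, 26, 37, 25), (22, 26, 26, 37, 9), (22, 40, 33, 13, 1), (22, 40, 33, 13, 13), (22, 40, 33, 13, 25), (22, 40, 33, 13, 9), (22, 5, 11, 8, 1), (22, 5, 11, 8, 13), (22, 5, 11, 8, 25), (22, 5, 11, 8, 9)}
σ[C > 2]: keep tuples satisfying C > 2 → {(22, 26, 26, 37, 13), (22, 26, 26, 37, 25), (22, 26, 26, 37, 9), (22, 40, 33, 13, 13), (22, 40, 33, 13, 25), (22, 40, 33, 13, 9), (22, 5, 11, 8, 13), (22, 5, 11, 8, 25), (22, 5, 11, 8, 9)}
Keep only column(s) F, D, C, B: {(22, 13, 13, 40), (22, 13, 25, 40), (22, 13, 9, 40), (22, 37, 13, 26), (22, 37, 25, 26), (22, 37, 9, 26), (22, 8, 13, 5), (22, 8, 25, 5), (22, 8, 9, 5)}
σ[D ≠ 8]: keep tuples satisfying D ≠ 8 → {(22, 13, 13, 40), (22, 13, 25, 40), (22, 13, 9, 40), (22, 37, 13, 26), (22, 37, 25, 26), (22, 37, 9, 26)}
Keep only column(s) F, D, C: {(22, 13, 13), (22, 13, 25), (22, 13, 9), (22, 37, 13), (22, 37, 25), (22, 37, 9)}

{(22, 13, 13), (22, 13, 25), (22, 13, 9), (22, 37, 13), (22, 37, 25), (22, 37, 9)}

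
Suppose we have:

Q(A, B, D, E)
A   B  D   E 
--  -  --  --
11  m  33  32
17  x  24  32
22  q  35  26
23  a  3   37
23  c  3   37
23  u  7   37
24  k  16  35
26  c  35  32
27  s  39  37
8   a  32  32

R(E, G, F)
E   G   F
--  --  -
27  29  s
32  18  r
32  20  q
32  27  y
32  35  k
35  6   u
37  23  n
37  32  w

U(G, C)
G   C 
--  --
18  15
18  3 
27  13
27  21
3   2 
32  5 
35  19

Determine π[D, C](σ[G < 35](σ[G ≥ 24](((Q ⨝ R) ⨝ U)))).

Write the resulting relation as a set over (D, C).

{(24, 13), (24, 21), (3, 5), (32, 13), (32, 21), (33, 13), (33, 21), (35, 13), (35, 21), (39, 5), (7, 5)}

Joining Q and R on E yields {(11, m, 33, 32, 18, r), (11, m, 33, 32, 20, q), (11, m, 33, 32, 27, y), (11, m, 33, 32, 35, k), (17, x, 24, 32, 18, r), (17, x, 24, 32, 20, q), (17, x, 24, 32, 27, y), (17, x, 24, 32, 35, k), (23, a, 3, 37, 23, n), (23, a, 3, 37, 32, w), (23, c, 3, 37, 23, n), (23, c, 3, 37, 32, w), (23, u, 7, 37, 23, n), (23, u, 7, 37, 32, w), (24, k, 16, 35, 6, u), (26, c, 35, 32, 18, r), (26, c, 35, 32, 20, q), (26, c, 35, 32, 27, y), (26, c, 35, 32, 35, k), (27, s, 39, 37, 23, n), (27, s, 39, 37, 32, w), (8, a, 32, 32, 18, r), (8, a, 32, 32, 20, q), (8, a, 32, 32, 27, y), (8, a, 32, 32, 35, k)}.
Joining (Q ⨝ R) and U on G yields {(11, m, 33, 32, 18, r, 15), (11, m, 33, 32, 18, r, 3), (11, m, 33, 32, 27, y, 13), (11, m, 33, 32, 27, y, 21), (11, m, 33, 32, 35, k, 19), (17, x, 24, 32, 18, r, 15), (17, x, 24, 32, 18, r, 3), (17, x, 24, 32, 27, y, 13), (17, x, 24, 32, 27, y, 21), (17, x, 24, 32, 35, k, 19), (23, a, 3, 37, 32, w, 5), (23, c, 3, 37, 32, w, 5), (23, u, 7, 37, 32, w, 5), (26, c, 35, 32, 18, r, 15), (26, c, 35, 32, 18, r, 3), (26, c, 35, 32, 27, y, 13), (26, c, 35, 32, 27, y, 21), (26, c, 35, 32, 35, k, 19), (27, s, 39, 37, 32, w, 5), (8, a, 32, 32, 18, r, 15), (8, a, 32, 32, 18, r, 3), (8, a, 32, 32, 27, y, 13), (8, a, 32, 32, 27, y, 21), (8, a, 32, 32, 35, k, 19)}.
Filtering on G ≥ 24 leaves {(11, m, 33, 32, 27, y, 13), (11, m, 33, 32, 27, y, 21), (11, m, 33, 32, 35, k, 19), (17, x, 24, 32, 27, y, 13), (17, x, 24, 32, 27, y, 21), (17, x, 24, 32, 35, k, 19), (23, a, 3, 37, 32, w, 5), (23, c, 3, 37, 32, w, 5), (23, u, 7, 37, 32, w, 5), (26, c, 35, 32, 27, y, 13), (26, c, 35, 32, 27, y, 21), (26, c, 35, 32, 35, k, 19), (27, s, 39, 37, 32, w, 5), (8, a, 32, 32, 27, y, 13), (8, a, 32, 32, 27, y, 21), (8, a, 32, 32, 35, k, 19)}.
Filtering on G < 35 leaves {(11, m, 33, 32, 27, y, 13), (11, m, 33, 32, 27, y, 21), (17, x, 24, 32, 27, y, 13), (17, x, 24, 32, 27, y, 21), (23, a, 3, 37, 32, w, 5), (23, c, 3, 37, 32, w, 5), (23, u, 7, 37, 32, w, 5), (26, c, 35, 32, 27, y, 13), (26, c, 35, 32, 27, y, 21), (27, s, 39, 37, 32, w, 5), (8, a, 32, 32, 27, y, 13), (8, a, 32, 32, 27, y, 21)}.
π[D, C]: project onto (D, C) (1 duplicate(s) eliminated) → {(24, 13), (24, 21), (3, 5), (32, 13), (32, 21), (33, 13), (33, 21), (35, 13), (35, 21), (39, 5), (7, 5)}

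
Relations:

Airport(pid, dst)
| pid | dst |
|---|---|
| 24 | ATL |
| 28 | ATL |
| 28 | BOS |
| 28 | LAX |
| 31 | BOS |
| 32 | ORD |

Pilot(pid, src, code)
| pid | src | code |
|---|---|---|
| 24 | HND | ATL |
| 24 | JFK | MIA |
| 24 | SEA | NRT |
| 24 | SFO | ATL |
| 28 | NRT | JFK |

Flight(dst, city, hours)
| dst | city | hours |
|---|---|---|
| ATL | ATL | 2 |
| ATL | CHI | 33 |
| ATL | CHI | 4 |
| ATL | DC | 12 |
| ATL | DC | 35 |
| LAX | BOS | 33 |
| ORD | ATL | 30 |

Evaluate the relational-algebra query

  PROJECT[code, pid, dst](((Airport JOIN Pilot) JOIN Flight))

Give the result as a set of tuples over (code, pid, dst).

Natural join on pid: {(24, ATL, HND, ATL), (24, ATL, JFK, MIA), (24, ATL, SEA, NRT), (24, ATL, SFO, ATL), (28, ATL, NRT, JFK), (28, BOS, NRT, JFK), (28, LAX, NRT, JFK)}
Natural join on dst: {(24, ATL, HND, ATL, ATL, 2), (24, ATL, HND, ATL, CHI, 33), (24, ATL, HND, ATL, CHI, 4), (24, ATL, HND, ATL, DC, 12), (24, ATL, HND, ATL, DC, 35), (24, ATL, JFK, MIA, ATL, 2), (24, ATL, JFK, MIA, CHI, 33), (24, ATL, JFK, MIA, CHI, 4), (24, ATL, JFK, MIA, DC, 12), (24, ATL, JFK, MIA, DC, 35), (24, ATL, SEA, NRT, ATL, 2), (24, ATL, SEA, NRT, CHI, 33), (24, ATL, SEA, NRT, CHI, 4), (24, ATL, SEA, NRT, DC, 12), (24, ATL, SEA, NRT, DC, 35), (24, ATL, SFO, ATL, ATL, 2), (24, ATL, SFO, ATL, CHI, 33), (24, ATL, SFO, ATL, CHI, 4), (24, ATL, SFO, ATL, DC, 12), (24, ATL, SFO, ATL, DC, 35), (28, ATL, NRT, JFK, ATL, 2), (28, ATL, NRT, JFK, CHI, 33), (28, ATL, NRT, JFK, CHI, 4), (28, ATL, NRT, JFK, DC, 12), (28, ATL, NRT, JFK, DC, 35), (28, LAX, NRT, JFK, BOS, 33)}
π[code, pid, dst]: project onto (code, pid, dst) (21 duplicate(s) eliminated) → {(ATL, 24, ATL), (JFK, 28, ATL), (JFK, 28, LAX), (MIA, 24, ATL), (NRT, 24, ATL)}

{(ATL, 24, ATL), (JFK, 28, ATL), (JFK, 28, LAX), (MIA, 24, ATL), (NRT, 24, ATL)}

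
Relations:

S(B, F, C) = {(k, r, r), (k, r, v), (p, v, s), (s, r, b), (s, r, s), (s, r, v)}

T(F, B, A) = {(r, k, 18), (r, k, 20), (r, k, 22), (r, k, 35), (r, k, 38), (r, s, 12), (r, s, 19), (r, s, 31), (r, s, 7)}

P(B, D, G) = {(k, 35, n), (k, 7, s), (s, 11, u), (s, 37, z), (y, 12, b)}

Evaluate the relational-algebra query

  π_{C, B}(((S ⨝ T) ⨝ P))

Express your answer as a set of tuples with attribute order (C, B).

{(b, s), (r, k), (s, s), (v, k), (v, s)}

Natural join on B, F: {(k, r, r, 18), (k, r, r, 20), (k, r, r, 22), (k, r, r, 35), (k, r, r, 38), (k, r, v, 18), (k, r, v, 20), (k, r, v, 22), (k, r, v, 35), (k, r, v, 38), (s, r, b, 12), (s, r, b, 19), (s, r, b, 31), (s, r, b, 7), (s, r, s, 12), (s, r, s, 19), (s, r, s, 31), (s, r, s, 7), (s, r, v, 12), (s, r, v, 19), (s, r, v, 31), (s, r, v, 7)}
Natural join on B: {(k, r, r, 18, 35, n), (k, r, r, 18, 7, s), (k, r, r, 20, 35, n), (k, r, r, 20, 7, s), (k, r, r, 22, 35, n), (k, r, r, 22, 7, s), (k, r, r, 35, 35, n), (k, r, r, 35, 7, s), (k, r, r, 38, 35, n), (k, r, r, 38, 7, s), (k, r, v, 18, 35, n), (k, r, v, 18, 7, s), (k, r, v, 20, 35, n), (k, r, v, 20, 7, s), (k, r, v, 22, 35, n), (k, r, v, 22, 7, s), (k, r, v, 35, 35, n), (k, r, v, 35, 7, s), (k, r, v, 38, 35, n), (k, r, v, 38, 7, s), (s, r, b, 12, 11, u), (s, r, b, 12, 37, z), (s, r, b, 19, 11, u), (s, r, b, 19, 37, z), (s, r, b, 31, 11, u), (s, r, b, 31, 37, z), (s, r, b, 7, 11, u), (s, r, b, 7, 37, z), (s, r, s, 12, 11, u), (s, r, s, 12, 37, z), (s, r, s, 19, 11, u), (s, r, s, 19, 37, z), (s, r, s, 31, 11, u), (s, r, s, 31, 37, z), (s, r, s, 7, 11, u), (s, r, s, 7, 37, z), (s, r, v, 12, 11, u), (s, r, v, 12, 37, z), (s, r, v, 19, 11, u), (s, r, v, 19, 37, z), (s, r, v, 31, 11, u), (s, r, v, 31, 37, z), (s, r, v, 7, 11, u), (s, r, v, 7, 37, z)}
π_{C, B} gives {(b, s), (r, k), (s, s), (v, k), (v, s)} (39 duplicate(s) eliminated).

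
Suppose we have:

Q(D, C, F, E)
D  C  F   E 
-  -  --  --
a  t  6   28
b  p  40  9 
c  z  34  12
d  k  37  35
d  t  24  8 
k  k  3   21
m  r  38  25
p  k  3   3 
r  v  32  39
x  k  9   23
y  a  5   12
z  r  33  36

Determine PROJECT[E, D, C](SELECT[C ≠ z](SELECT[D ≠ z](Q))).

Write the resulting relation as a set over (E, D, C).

Selection D ≠ z: {(a, t, 6, 28), (b, p, 40, 9), (c, z, 34, 12), (d, k, 37, 35), (d, t, 24, 8), (k, k, 3, 21), (m, r, 38, 25), (p, k, 3, 3), (r, v, 32, 39), (x, k, 9, 23), (y, a, 5, 12)}
Selection C ≠ z: {(a, t, 6, 28), (b, p, 40, 9), (d, k, 37, 35), (d, t, 24, 8), (k, k, 3, 21), (m, r, 38, 25), (p, k, 3, 3), (r, v, 32, 39), (x, k, 9, 23), (y, a, 5, 12)}
Projecting to E, D, C: {(12, y, a), (21, k, k), (23, x, k), (25, m, r), (28, a, t), (3, p, k), (35, d, k), (39, r, v), (8, d, t), (9, b, p)}

{(12, y, a), (21, k, k), (23, x, k), (25, m, r), (28, a, t), (3, p, k), (35, d, k), (39, r, v), (8, d, t), (9, b, p)}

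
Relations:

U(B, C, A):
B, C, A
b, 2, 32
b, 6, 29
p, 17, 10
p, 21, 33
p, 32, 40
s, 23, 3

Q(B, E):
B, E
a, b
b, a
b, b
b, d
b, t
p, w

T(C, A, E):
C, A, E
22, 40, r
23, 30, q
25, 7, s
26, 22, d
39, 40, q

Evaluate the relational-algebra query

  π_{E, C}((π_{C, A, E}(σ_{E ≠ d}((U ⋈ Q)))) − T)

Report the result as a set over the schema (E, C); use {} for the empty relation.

{(a, 2), (a, 6), (b, 2), (b, 6), (t, 2), (t, 6), (w, 17), (w, 21), (w, 32)}

U ⋈ Q (natural join on B): {(b, 2, 32, a), (b, 2, 32, b), (b, 2, 32, d), (b, 2, 32, t), (b, 6, 29, a), (b, 6, 29, b), (b, 6, 29, d), (b, 6, 29, t), (p, 17, 10, w), (p, 21, 33, w), (p, 32, 40, w)}
Selection E ≠ d: {(b, 2, 32, a), (b, 2, 32, b), (b, 2, 32, t), (b, 6, 29, a), (b, 6, 29, b), (b, 6, 29, t), (p, 17, 10, w), (p, 21, 33, w), (p, 32, 40, w)}
Projecting to C, A, E: {(17, 10, w), (2, 32, a), (2, 32, b), (2, 32, t), (21, 33, w), (32, 40, w), (6, 29, a), (6, 29, b), (6, 29, t)}
Taking the difference: {(17, 10, w), (2, 32, a), (2, 32, b), (2, 32, t), (21, 33, w), (32, 40, w), (6, 29, a), (6, 29, b), (6, 29, t)}
Projecting to E, C: {(a, 2), (a, 6), (b, 2), (b, 6), (t, 2), (t, 6), (w, 17), (w, 21), (w, 32)}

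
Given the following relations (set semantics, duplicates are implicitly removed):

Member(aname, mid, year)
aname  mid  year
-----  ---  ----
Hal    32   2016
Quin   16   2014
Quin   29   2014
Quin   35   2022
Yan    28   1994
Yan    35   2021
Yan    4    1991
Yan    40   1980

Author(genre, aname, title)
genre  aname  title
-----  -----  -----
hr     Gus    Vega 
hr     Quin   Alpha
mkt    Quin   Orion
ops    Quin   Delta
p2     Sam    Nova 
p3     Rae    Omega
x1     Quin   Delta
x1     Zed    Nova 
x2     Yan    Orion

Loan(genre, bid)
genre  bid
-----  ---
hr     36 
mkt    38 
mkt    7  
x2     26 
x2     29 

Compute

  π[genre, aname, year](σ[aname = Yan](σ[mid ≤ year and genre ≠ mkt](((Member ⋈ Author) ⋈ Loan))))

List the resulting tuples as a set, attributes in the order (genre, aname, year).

Natural join on aname: {(Quin, 16, 2014, hr, Alpha), (Quin, 16, 2014, mkt, Orion), (Quin, 16, 2014, ops, Delta), (Quin, 16, 2014, x1, Delta), (Quin, 29, 2014, hr, Alpha), (Quin, 29, 2014, mkt, Orion), (Quin, 29, 2014, ops, Delta), (Quin, 29, 2014, x1, Delta), (Quin, 35, 2022, hr, Alpha), (Quin, 35, 2022, mkt, Orion), (Quin, 35, 2022, ops, Delta), (Quin, 35, 2022, x1, Delta), (Yan, 28, 1994, x2, Orion), (Yan, 35, 2021, x2, Orion), (Yan, 4, 1991, x2, Orion), (Yan, 40, 1980, x2, Orion)}
Natural join on genre: {(Quin, 16, 2014, hr, Alpha, 36), (Quin, 16, 2014, mkt, Orion, 38), (Quin, 16, 2014, mkt, Orion, 7), (Quin, 29, 2014, hr, Alpha, 36), (Quin, 29, 2014, mkt, Orion, 38), (Quin, 29, 2014, mkt, Orion, 7), (Quin, 35, 2022, hr, Alpha, 36), (Quin, 35, 2022, mkt, Orion, 38), (Quin, 35, 2022, mkt, Orion, 7), (Yan, 28, 1994, x2, Orion, 26), (Yan, 28, 1994, x2, Orion, 29), (Yan, 35, 2021, x2, Orion, 26), (Yan, 35, 2021, x2, Orion, 29), (Yan, 4, 1991, x2, Orion, 26), (Yan, 4, 1991, x2, Orion, 29), (Yan, 40, 1980, x2, Orion, 26), (Yan, 40, 1980, x2, Orion, 29)}
σ[mid ≤ year and genre ≠ mkt]: keep tuples satisfying mid ≤ year and genre ≠ mkt → {(Quin, 16, 2014, hr, Alpha, 36), (Quin, 29, 2014, hr, Alpha, 36), (Quin, 35, 2022, hr, Alpha, 36), (Yan, 28, 1994, x2, Orion, 26), (Yan, 28, 1994, x2, Orion, 29), (Yan, 35, 2021, x2, Orion, 26), (Yan, 35, 2021, x2, Orion, 29), (Yan, 4, 1991, x2, Orion, 26), (Yan, 4, 1991, x2, Orion, 29), (Yan, 40, 1980, x2, Orion, 26), (Yan, 40, 1980, x2, Orion, 29)}
σ[aname = Yan]: keep tuples satisfying aname = Yan → {(Yan, 28, 1994, x2, Orion, 26), (Yan, 28, 1994, x2, Orion, 29), (Yan, 35, 2021, x2, Orion, 26), (Yan, 35, 2021, x2, Orion, 29), (Yan, 4, 1991, x2, Orion, 26), (Yan, 4, 1991, x2, Orion, 29), (Yan, 40, 1980, x2, Orion, 26), (Yan, 40, 1980, x2, Orion, 29)}
π[genre, aname, year]: project onto (genre, aname, year) (4 duplicate(s) eliminated) → {(x2, Yan, 1980), (x2, Yan, 1991), (x2, Yan, 1994), (x2, Yan, 2021)}

{(x2, Yan, 1980), (x2, Yan, 1991), (x2, Yan, 1994), (x2, Yan, 2021)}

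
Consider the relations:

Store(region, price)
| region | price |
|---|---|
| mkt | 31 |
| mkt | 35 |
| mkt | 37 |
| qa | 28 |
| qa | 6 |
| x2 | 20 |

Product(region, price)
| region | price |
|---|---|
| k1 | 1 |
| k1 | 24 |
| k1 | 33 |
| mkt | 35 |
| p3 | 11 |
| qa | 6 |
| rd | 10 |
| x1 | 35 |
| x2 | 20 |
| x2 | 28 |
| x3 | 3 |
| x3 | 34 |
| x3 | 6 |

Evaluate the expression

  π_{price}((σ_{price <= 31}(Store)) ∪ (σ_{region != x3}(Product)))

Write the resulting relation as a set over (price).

Apply σ_{price <= 31}; surviving tuples: {(mkt, 31), (qa, 28), (qa, 6), (x2, 20)}
Apply σ_{region != x3}; surviving tuples: {(k1, 1), (k1, 24), (k1, 33), (mkt, 35), (p3, 11), (qa, 6), (rd, 10), (x1, 35), (x2, 20), (x2, 28)}
Set union of the two operands is {(k1, 1), (k1, 24), (k1, 33), (mkt, 31), (mkt, 35), (p3, 11), (qa, 28), (qa, 6), (rd, 10), (x1, 35), (x2, 20), (x2, 28)}.
π[price]: project onto (price) (2 duplicate(s) eliminated) → {1, 10, 11, 20, 24, 28, 31, 33, 35, 6}

{1, 10, 11, 20, 24, 28, 31, 33, 35, 6}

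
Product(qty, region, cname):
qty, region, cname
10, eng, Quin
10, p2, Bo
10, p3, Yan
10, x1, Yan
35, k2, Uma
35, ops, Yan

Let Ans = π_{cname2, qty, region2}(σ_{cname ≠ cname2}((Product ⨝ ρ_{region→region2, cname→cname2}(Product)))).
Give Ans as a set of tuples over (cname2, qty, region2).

{(Bo, 10, p2), (Quin, 10, eng), (Uma, 35, k2), (Yan, 10, p3), (Yan, 10, x1), (Yan, 35, ops)}

ρ[region→region2, cname→cname2]: schema becomes (qty, region2, cname2); tuples unchanged.
Product ⋈ ρ_{region→region2, cname→cname2}(Product) (natural join on qty): {(10, eng, Quin, eng, Quin), (10, eng, Quin, p2, Bo), (10, eng, Quin, p3, Yan), (10, eng, Quin, x1, Yan), (10, p2, Bo, eng, Quin), (10, p2, Bo, p2, Bo), (10, p2, Bo, p3, Yan), (10, p2, Bo, x1, Yan), (10, p3, Yan, eng, Quin), (10, p3, Yan, p2, Bo), (10, p3, Yan, p3, Yan), (10, p3, Yan, x1, Yan), (10, x1, Yan, eng, Quin), (10, x1, Yan, p2, Bo), (10, x1, Yan, p3, Yan), (10, x1, Yan, x1, Yan), (35, k2, Uma, k2, Uma), (35, k2, Uma, ops, Yan), (35, ops, Yan, k2, Uma), (35, ops, Yan, ops, Yan)}
Selection cname ≠ cname2: {(10, eng, Quin, p2, Bo), (10, eng, Quin, p3, Yan), (10, eng, Quin, x1, Yan), (10, p2, Bo, eng, Quin), (10, p2, Bo, p3, Yan), (10, p2, Bo, x1, Yan), (10, p3, Yan, eng, Quin), (10, p3, Yan, p2, Bo), (10, x1, Yan, eng, Quin), (10, x1, Yan, p2, Bo), (35, k2, Uma, ops, Yan), (35, ops, Yan, k2, Uma)}
Projecting to cname2, qty, region2 (6 duplicate(s) eliminated): {(Bo, 10, p2), (Quin, 10, eng), (Uma, 35, k2), (Yan, 10, p3), (Yan, 10, x1), (Yan, 35, ops)}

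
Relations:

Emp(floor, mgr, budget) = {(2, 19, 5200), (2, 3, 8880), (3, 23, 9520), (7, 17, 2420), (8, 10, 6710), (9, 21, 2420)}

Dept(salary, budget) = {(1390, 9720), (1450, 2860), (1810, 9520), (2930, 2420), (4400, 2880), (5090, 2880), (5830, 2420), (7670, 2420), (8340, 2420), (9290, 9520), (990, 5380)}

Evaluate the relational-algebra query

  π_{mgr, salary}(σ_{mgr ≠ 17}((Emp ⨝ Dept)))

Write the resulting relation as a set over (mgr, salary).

Joining Emp and Dept on budget yields {(3, 23, 9520, 1810), (3, 23, 9520, 9290), (7, 17, 2420, 2930), (7, 17, 2420, 5830), (7, 17, 2420, 7670), (7, 17, 2420, 8340), (9, 21, 2420, 2930), (9, 21, 2420, 5830), (9, 21, 2420, 7670), (9, 21, 2420, 8340)}.
Apply σ_{mgr ≠ 17}; surviving tuples: {(3, 23, 9520, 1810), (3, 23, 9520, 9290), (9, 21, 2420, 2930), (9, 21, 2420, 5830), (9, 21, 2420, 7670), (9, 21, 2420, 8340)}
π[mgr, salary]: project onto (mgr, salary) → {(21, 2930), (21, 5830), (21, 7670), (21, 8340), (23, 1810), (23, 9290)}

{(21, 2930), (21, 5830), (21, 7670), (21, 8340), (23, 1810), (23, 9290)}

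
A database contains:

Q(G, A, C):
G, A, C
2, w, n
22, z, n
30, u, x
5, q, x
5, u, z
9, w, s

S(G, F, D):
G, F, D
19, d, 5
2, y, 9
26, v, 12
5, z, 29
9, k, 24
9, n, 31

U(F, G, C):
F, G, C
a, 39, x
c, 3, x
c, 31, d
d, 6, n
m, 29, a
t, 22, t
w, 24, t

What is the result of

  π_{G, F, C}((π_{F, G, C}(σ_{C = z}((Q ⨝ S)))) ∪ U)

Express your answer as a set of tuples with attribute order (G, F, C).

{(22, t, t), (24, w, t), (29, m, a), (3, c, x), (31, c, d), (39, a, x), (5, z, z), (6, d, n)}

Natural join on G: {(2, w, n, y, 9), (5, q, x, z, 29), (5, u, z, z, 29), (9, w, s, k, 24), (9, w, s, n, 31)}
Apply σ_{C = z}; surviving tuples: {(5, u, z, z, 29)}
Projecting to F, G, C: {(z, 5, z)}
Set union of the two operands is {(a, 39, x), (c, 3, x), (c, 31, d), (d, 6, n), (m, 29, a), (t, 22, t), (w, 24, t), (z, 5, z)}.
Projecting to G, F, C: {(22, t, t), (24, w, t), (29, m, a), (3, c, x), (31, c, d), (39, a, x), (5, z, z), (6, d, n)}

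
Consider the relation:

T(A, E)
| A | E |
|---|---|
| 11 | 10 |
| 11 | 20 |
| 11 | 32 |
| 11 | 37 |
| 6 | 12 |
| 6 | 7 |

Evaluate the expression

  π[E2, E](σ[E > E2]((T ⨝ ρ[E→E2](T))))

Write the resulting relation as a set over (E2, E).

{(10, 20), (10, 32), (10, 37), (20, 32), (20, 37), (32, 37), (7, 12)}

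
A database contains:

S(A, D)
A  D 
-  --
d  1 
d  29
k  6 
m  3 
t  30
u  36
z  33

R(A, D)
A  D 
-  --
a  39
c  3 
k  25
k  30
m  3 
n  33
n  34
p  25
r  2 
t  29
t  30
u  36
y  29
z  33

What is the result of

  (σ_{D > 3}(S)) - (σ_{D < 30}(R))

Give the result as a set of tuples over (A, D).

{(d, 29), (k, 6), (t, 30), (u, 36), (z, 33)}

Apply σ_{D > 3}; surviving tuples: {(d, 29), (k, 6), (t, 30), (u, 36), (z, 33)}
Apply σ_{D < 30}; surviving tuples: {(c, 3), (k, 25), (m, 3), (p, 25), (r, 2), (t, 29), (y, 29)}
Set difference of the two operands is {(d, 29), (k, 6), (t, 30), (u, 36), (z, 33)}.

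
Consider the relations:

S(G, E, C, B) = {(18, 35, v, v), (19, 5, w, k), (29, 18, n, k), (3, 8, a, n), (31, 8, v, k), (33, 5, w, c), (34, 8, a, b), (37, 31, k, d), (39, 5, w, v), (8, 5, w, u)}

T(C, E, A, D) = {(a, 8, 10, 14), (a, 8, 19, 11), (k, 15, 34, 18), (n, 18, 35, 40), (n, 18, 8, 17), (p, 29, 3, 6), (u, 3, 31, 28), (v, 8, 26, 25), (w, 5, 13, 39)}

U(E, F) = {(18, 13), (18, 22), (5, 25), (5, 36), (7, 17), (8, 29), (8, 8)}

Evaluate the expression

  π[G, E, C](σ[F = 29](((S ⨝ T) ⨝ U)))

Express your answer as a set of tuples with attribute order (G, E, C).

{(3, 8, a), (31, 8, v), (34, 8, a)}

Joining S and T on E, C yields {(19, 5, w, k, 13, 39), (29, 18, n, k, 35, 40), (29, 18, n, k, 8, 17), (3, 8, a, n, 10, 14), (3, 8, a, n, 19, 11), (31, 8, v, k, 26, 25), (33, 5, w, c, 13, 39), (34, 8, a, b, 10, 14), (34, 8, a, b, 19, 11), (39, 5, w, v, 13, 39), (8, 5, w, u, 13, 39)}.
Joining (S ⨝ T) and U on E yields {(19, 5, w, k, 13, 39, 25), (19, 5, w, k, 13, 39, 36), (29, 18, n, k, 35, 40, 13), (29, 18, n, k, 35, 40, 22), (29, 18, n, k, 8, 17, 13), (29, 18, n, k, 8, 17, 22), (3, 8, a, n, 10, 14, 29), (3, 8, a, n, 10, 14, 8), (3, 8, a, n, 19, 11, 29), (3, 8, a, n, 19, 11, 8), (31, 8, v, k, 26, 25, 29), (31, 8, v, k, 26, 25, 8), (33, 5, w, c, 13, 39, 25), (33, 5, w, c, 13, 39, 36), (34, 8, a, b, 10, 14, 29), (34, 8, a, b, 10, 14, 8), (34, 8, a, b, 19, 11, 29), (34, 8, a, b, 19, 11, 8), (39, 5, w, v, 13, 39, 25), (39, 5, w, v, 13, 39, 36), (8, 5, w, u, 13, 39, 25), (8, 5, w, u, 13, 39, 36)}.
Selection F = 29: {(3, 8, a, n, 10, 14, 29), (3, 8, a, n, 19, 11, 29), (31, 8, v, k, 26, 25, 29), (34, 8, a, b, 10, 14, 29), (34, 8, a, b, 19, 11, 29)}
π[G, E, C]: project onto (G, E, C) (2 duplicate(s) eliminated) → {(3, 8, a), (31, 8, v), (34, 8, a)}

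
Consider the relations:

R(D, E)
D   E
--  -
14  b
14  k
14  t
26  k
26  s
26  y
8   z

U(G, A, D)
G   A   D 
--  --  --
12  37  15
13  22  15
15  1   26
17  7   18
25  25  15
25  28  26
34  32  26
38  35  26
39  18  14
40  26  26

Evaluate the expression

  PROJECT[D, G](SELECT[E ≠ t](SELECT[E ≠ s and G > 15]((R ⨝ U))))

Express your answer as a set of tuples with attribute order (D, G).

R ⋈ U (natural join on D): {(14, b, 39, 18), (14, k, 39, 18), (14, t, 39, 18), (26, k, 15, 1), (26, k, 25, 28), (26, k, 34, 32), (26, k, 38, 35), (26, k, 40, 26), (26, s, 15, 1), (26, s, 25, 28), (26, s, 34, 32), (26, s, 38, 35), (26, s, 40, 26), (26, y, 15, 1), (26, y, 25, 28), (26, y, 34, 32), (26, y, 38, 35), (26, y, 40, 26)}
Filtering on E ≠ s and G > 15 leaves {(14, b, 39, 18), (14, k, 39, 18), (14, t, 39, 18), (26, k, 25, 28), (26, k, 34, 32), (26, k, 38, 35), (26, k, 40, 26), (26, y, 25, 28), (26, y, 34, 32), (26, y, 38, 35), (26, y, 40, 26)}.
Filtering on E ≠ t leaves {(14, b, 39, 18), (14, k, 39, 18), (26, k, 25, 28), (26, k, 34, 32), (26, k, 38, 35), (26, k, 40, 26), (26, y, 25, 28), (26, y, 34, 32), (26, y, 38, 35), (26, y, 40, 26)}.
Projecting to D, G (5 duplicate(s) eliminated): {(14, 39), (26, 25), (26, 34), (26, 38), (26, 40)}

{(14, 39), (26, 25), (26, 34), (26, 38), (26, 40)}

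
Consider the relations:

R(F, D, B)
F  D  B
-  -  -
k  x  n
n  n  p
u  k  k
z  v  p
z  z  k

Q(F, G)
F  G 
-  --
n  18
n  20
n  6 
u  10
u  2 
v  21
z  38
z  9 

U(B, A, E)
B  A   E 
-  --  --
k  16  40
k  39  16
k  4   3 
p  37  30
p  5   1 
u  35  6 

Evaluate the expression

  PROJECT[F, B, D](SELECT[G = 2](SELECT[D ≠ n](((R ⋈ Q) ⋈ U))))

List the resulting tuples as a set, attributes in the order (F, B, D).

{(u, k, k)}

R ⋈ Q (natural join on F): {(n, n, p, 18), (n, n, p, 20), (n, n, p, 6), (u, k, k, 10), (u, k, k, 2), (z, v, p, 38), (z, v, p, 9), (z, z, k, 38), (z, z, k, 9)}
(R ⋈ Q) ⋈ U (natural join on B): {(n, n, p, 18, 37, 30), (n, n, p, 18, 5, 1), (n, n, p, 20, 37, 30), (n, n, p, 20, 5, 1), (n, n, p, 6, 37, 30), (n, n, p, 6, 5, 1), (u, k, k, 10, 16, 40), (u, k, k, 10, 39, 16), (u, k, k, 10, 4, 3), (u, k, k, 2, 16, 40), (u, k, k, 2, 39, 16), (u, k, k, 2, 4, 3), (z, v, p, 38, 37, 30), (z, v, p, 38, 5, 1), (z, v, p, 9, 37, 30), (z, v, p, 9, 5, 1), (z, z, k, 38, 16, 40), (z, z, k, 38, 39, 16), (z, z, k, 38, 4, 3), (z, z, k, 9, 16, 40), (z, z, k, 9, 39, 16), (z, z, k, 9, 4, 3)}
Apply σ_{D ≠ n}; surviving tuples: {(u, k, k, 10, 16, 40), (u, k, k, 10, 39, 16), (u, k, k, 10, 4, 3), (u, k, k, 2, 16, 40), (u, k, k, 2, 39, 16), (u, k, k, 2, 4, 3), (z, v, p, 38, 37, 30), (z, v, p, 38, 5, 1), (z, v, p, 9, 37, 30), (z, v, p, 9, 5, 1), (z, z, k, 38, 16, 40), (z, z, k, 38, 39, 16), (z, z, k, 38, 4, 3), (z, z, k, 9, 16, 40), (z, z, k, 9, 39, 16), (z, z, k, 9, 4, 3)}
Apply σ_{G = 2}; surviving tuples: {(u, k, k, 2, 16, 40), (u, k, k, 2, 39, 16), (u, k, k, 2, 4, 3)}
Projecting to F, B, D (2 duplicate(s) eliminated): {(u, k, k)}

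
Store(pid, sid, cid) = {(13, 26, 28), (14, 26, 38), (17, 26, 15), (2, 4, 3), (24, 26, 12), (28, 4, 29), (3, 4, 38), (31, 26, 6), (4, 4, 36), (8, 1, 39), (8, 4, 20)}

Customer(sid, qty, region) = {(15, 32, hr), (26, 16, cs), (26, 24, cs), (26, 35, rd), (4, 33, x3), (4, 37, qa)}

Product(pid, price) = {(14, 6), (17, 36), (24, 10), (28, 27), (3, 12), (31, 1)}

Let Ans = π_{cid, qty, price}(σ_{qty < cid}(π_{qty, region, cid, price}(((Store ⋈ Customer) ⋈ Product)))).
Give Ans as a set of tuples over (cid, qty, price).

{(38, 16, 6), (38, 24, 6), (38, 33, 12), (38, 35, 6), (38, 37, 12)}

Joining Store and Customer on sid yields {(13, 26, 28, 16, cs), (13, 26, 28, 24, cs), (13, 26, 28, 35, rd), (14, 26, 38, 16, cs), (14, 26, 38, 24, cs), (14, 26, 38, 35, rd), (17, 26, 15, 16, cs), (17, 26, 15, 24, cs), (17, 26, 15, 35, rd), (2, 4, 3, 33, x3), (2, 4, 3, 37, qa), (24, 26, 12, 16, cs), (24, 26, 12, 24, cs), (24, 26, 12, 35, rd), (28, 4, 29, 33, x3), (28, 4, 29, 37, qa), (3, 4, 38, 33, x3), (3, 4, 38, 37, qa), (31, 26, 6, 16, cs), (31, 26, 6, 24, cs), (31, 26, 6, 35, rd), (4, 4, 36, 33, x3), (4, 4, 36, 37, qa), (8, 4, 20, 33, x3), (8, 4, 20, 37, qa)}.
Joining (Store ⋈ Customer) and Product on pid yields {(14, 26, 38, 16, cs, 6), (14, 26, 38, 24, cs, 6), (14, 26, 38, 35, rd, 6), (17, 26, 15, 16, cs, 36), (17, 26, 15, 24, cs, 36), (17, 26, 15, 35, rd, 36), (24, 26, 12, 16, cs, 10), (24, 26, 12, 24, cs, 10), (24, 26, 12, 35, rd, 10), (28, 4, 29, 33, x3, 27), (28, 4, 29, 37, qa, 27), (3, 4, 38, 33, x3, 12), (3, 4, 38, 37, qa, 12), (31, 26, 6, 16, cs, 1), (31, 26, 6, 24, cs, 1), (31, 26, 6, 35, rd, 1)}.
π_{qty, region, cid, price} gives {(16, cs, 12, 10), (16, cs, 15, 36), (16, cs, 38, 6), (16, cs, 6, 1), (24, cs, 12, 10), (24, cs, 15, 36), (24, cs, 38, 6), (24, cs, 6, 1), (33, x3, 29, 27), (33, x3, 38, 12), (35, rd, 12, 10), (35, rd, 15, 36), (35, rd, 38, 6), (35, rd, 6, 1), (37, qa, 29, 27), (37, qa, 38, 12)}.
Selection qty < cid: {(16, cs, 38, 6), (24, cs, 38, 6), (33, x3, 38, 12), (35, rd, 38, 6), (37, qa, 38, 12)}
π_{cid, qty, price} gives {(38, 16, 6), (38, 24, 6), (38, 33, 12), (38, 35, 6), (38, 37, 12)}.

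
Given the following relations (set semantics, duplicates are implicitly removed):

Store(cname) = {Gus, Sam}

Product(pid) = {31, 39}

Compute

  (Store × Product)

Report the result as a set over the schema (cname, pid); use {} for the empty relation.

{(Gus, 31), (Gus, 39), (Sam, 31), (Sam, 39)}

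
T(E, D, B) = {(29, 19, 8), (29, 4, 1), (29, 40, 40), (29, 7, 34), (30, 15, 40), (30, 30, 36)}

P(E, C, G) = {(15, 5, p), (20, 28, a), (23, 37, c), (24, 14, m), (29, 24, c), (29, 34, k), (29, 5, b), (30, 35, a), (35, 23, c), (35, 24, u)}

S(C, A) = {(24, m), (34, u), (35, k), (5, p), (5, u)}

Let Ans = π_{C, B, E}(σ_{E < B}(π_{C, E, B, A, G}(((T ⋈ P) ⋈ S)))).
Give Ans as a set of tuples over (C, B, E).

T ⋈ P (natural join on E): {(29, 19, 8, 24, c), (29, 19, 8, 34, k), (29, 19, 8, 5, b), (29, 4, 1, 24, c), (29, 4, 1, 34, k), (29, 4, 1, 5, b), (29, 40, 40, 24, c), (29, 40, 40, 34, k), (29, 40, 40, 5, b), (29, 7, 34, 24, c), (29, 7, 34, 34, k), (29, 7, 34, 5, b), (30, 15, 40, 35, a), (30, 30, 36, 35, a)}
(T ⋈ P) ⋈ S (natural join on C): {(29, 19, 8, 24, c, m), (29, 19, 8, 34, k, u), (29, 19, 8, 5, b, p), (29, 19, 8, 5, b, u), (29, 4, 1, 24, c, m), (29, 4, 1, 34, k, u), (29, 4, 1, 5, b, p), (29, 4, 1, 5, b, u), (29, 40, 40, 24, c, m), (29, 40, 40, 34, k, u), (29, 40, 40, 5, b, p), (29, 40, 40, 5, b, u), (29, 7, 34, 24, c, m), (29, 7, 34, 34, k, u), (29, 7, 34, 5, b, p), (29, 7, 34, 5, b, u), (30, 15, 40, 35, a, k), (30, 30, 36, 35, a, k)}
Keep only column(s) C, E, B, A, G: {(24, 29, 1, m, c), (24, 29, 34, m, c), (24, 29, 40, m, c), (24, 29, 8, m, c), (34, 29, 1, u, k), (34, 29, 34, u, k), (34, 29, 40, u, k), (34, 29, 8, u, k), (35, 30, 36, k, a), (35, 30, 40, k, a), (5, 29, 1, p, b), (5, 29, 1, u, b), (5, 29, 34, p, b), (5, 29, 34, u, b), (5, 29, 40, p, b), (5, 29, 40, u, b), (5, 29, 8, p, b), (5, 29, 8, u, b)}
Filtering on E < B leaves {(24, 29, 34, m, c), (24, 29, 40, m, c), (34, 29, 34, u, k), (34, 29, 40, u, k), (35, 30, 36, k, a), (35, 30, 40, k, a), (5, 29, 34, p, b), (5, 29, 34, u, b), (5, 29, 40, p, b), (5, 29, 40, u, b)}.
Keep only column(s) C, B, E (2 duplicate(s) eliminated): {(24, 34, 29), (24, 40, 29), (34, 34, 29), (34, 40, 29), (35, 36, 30), (35, 40, 30), (5, 34, 29), (5, 40, 29)}

{(24, 34, 29), (24, 40, 29), (34, 34, 29), (34, 40, 29), (35, 36, 30), (35, 40, 30), (5, 34, 29), (5, 40, 29)}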